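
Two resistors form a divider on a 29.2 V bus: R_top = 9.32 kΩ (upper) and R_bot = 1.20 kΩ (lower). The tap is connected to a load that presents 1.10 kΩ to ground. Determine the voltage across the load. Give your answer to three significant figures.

The load sits in parallel with R_bot: R_bot‖R_L = (1.20 × 1.10) / (1.20 + 1.10) = 0.5739 kΩ.
V_out = 29.2 × 0.5739 / (9.32 + 0.5739) = 29.2 × 0.5739/9.894 = 1.69 V.
(Unloaded it would have been 3.33 V.)

V_out ≈ 1.69 V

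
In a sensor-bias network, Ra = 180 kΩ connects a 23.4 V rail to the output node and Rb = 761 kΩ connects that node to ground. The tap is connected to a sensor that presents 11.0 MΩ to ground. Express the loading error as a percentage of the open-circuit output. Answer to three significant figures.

The divider's output (Thévenin) resistance is Ra‖Rb = 145.6 kΩ.
Fractional drop under load = R_th/(R_th + R_L) = 145.6 / (145.6 + 11000) = 0.01306.
So the output falls by 1.31 %.

1.31 %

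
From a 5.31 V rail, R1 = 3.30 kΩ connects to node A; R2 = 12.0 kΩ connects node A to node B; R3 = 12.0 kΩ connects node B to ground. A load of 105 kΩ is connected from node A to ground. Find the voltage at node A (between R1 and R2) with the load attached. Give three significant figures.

Below node A the series string R2+R3 = 24.00 kΩ sits in parallel with the 105 kΩ load: 19.53 kΩ.
V_A = 5.31 × 19.53/(3.30 + 19.53) = 4.54 V.

V ≈ 4.54 V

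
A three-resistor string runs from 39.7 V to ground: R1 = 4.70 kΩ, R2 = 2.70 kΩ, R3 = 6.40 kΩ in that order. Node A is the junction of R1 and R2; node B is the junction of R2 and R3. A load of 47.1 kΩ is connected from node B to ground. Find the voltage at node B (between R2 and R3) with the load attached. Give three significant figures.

V ≈ 17.2 V

At node B, R3 is in parallel with the load: R3‖R_L = 5.634 kΩ.
Below node A the resistance is R2 + (R3‖R_L) = 8.334 kΩ, so V_A = 39.7 × 8.334/13.03 = 25.38 V.
Then V_B = V_A × (R3‖R_L)/(R2 + R3‖R_L) = 25.38 × 5.634/8.334 = 17.2 V.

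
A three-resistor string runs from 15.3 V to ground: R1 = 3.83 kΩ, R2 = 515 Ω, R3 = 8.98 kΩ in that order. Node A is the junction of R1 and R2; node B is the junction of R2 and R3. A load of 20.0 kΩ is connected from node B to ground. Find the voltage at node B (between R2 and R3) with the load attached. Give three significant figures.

V ≈ 8.99 V

At node B, R3 is in parallel with the load: R3‖R_L = 6197 Ω.
Below node A the resistance is R2 + (R3‖R_L) = 6712 Ω, so V_A = 15.3 × 6712/10540 = 9.742 V.
Then V_B = V_A × (R3‖R_L)/(R2 + R3‖R_L) = 9.742 × 6197/6712 = 8.99 V.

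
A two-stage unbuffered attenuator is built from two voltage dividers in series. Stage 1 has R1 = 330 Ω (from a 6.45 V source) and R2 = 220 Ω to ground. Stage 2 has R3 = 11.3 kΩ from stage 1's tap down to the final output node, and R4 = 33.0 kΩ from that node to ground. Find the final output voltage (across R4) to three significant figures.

Stage 2 presents R3+R4 = 44300 Ω as a load on stage 1's tap.
Stage 1's lower leg becomes R2‖(R3+R4) = 218.9 Ω, so V_mid = 6.45 × 218.9/548.9 = 2.572 V.
Stage 2 is itself unloaded: V_out = V_mid × R4/(R3+R4) = 2.572 × 33000/44300 = 1.92 V.

V_out ≈ 1.92 V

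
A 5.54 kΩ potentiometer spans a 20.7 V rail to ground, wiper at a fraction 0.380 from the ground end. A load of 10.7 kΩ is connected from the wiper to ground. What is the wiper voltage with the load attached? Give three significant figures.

The wiper splits the pot into (1−α)R = 3.435 kΩ above and αR = 2.105 kΩ below.
Lower section ‖ load = 1.759 kΩ.
V_wiper = 20.7 × 1.759/(3.435 + 1.759) = 7.01 V.

V ≈ 7.01 V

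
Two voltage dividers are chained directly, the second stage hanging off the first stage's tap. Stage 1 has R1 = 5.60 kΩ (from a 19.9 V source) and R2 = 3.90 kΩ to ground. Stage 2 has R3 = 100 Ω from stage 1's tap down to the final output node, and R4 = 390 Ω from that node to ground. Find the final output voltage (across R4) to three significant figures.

V_out ≈ 1.14 V

Stage 2 presents R3+R4 = 490.0 Ω as a load on stage 1's tap.
Stage 1's lower leg becomes R2‖(R3+R4) = 435.3 Ω, so V_mid = 19.9 × 435.3/6035 = 1.435 V.
Stage 2 is itself unloaded: V_out = V_mid × R4/(R3+R4) = 1.435 × 390/490.0 = 1.14 V.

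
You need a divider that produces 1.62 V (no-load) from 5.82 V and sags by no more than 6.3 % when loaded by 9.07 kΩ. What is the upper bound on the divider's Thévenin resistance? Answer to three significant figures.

R_th ≤ 610 Ω

Loading drop = R_th/(R_th + R_L) ≤ 0.0630, so R_th ≤ R_L · ε/(1−ε) = 9.07 kΩ × 0.0630/0.9370 = 610 Ω.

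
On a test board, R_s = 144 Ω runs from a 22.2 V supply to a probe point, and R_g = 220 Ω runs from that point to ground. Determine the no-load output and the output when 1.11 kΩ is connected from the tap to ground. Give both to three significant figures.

Open-circuit: V = 22.2 × 220/(144 + 220) = 13.4 V.
With the load, R_g becomes R_g‖R_L = 183.6 Ω, so V = 22.2 × 183.6/327.6 = 12.4 V.

Unloaded: 13.4 V; loaded: 12.4 V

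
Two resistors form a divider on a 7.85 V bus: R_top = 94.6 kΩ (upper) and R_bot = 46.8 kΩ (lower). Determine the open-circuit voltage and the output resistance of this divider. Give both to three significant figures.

V_th = 2.60 V, R_th = 31.3 kΩ

V_th is the open-circuit tap voltage: 7.85 × 46.8/(94.6 + 46.8) = 2.60 V.
With the supply zeroed, R_top and R_bot appear in parallel from the tap: R_th = R_top‖R_bot = (94.6 × 46.8)/141.4 = 31.3 kΩ.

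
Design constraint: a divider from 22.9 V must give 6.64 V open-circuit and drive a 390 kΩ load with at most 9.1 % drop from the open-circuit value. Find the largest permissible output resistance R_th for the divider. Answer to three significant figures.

Loading drop = R_th/(R_th + R_L) ≤ 0.0910, so R_th ≤ R_L · ε/(1−ε) = 390 kΩ × 0.0910/0.9090 = 39.0 kΩ.

R_th ≤ 39.0 kΩ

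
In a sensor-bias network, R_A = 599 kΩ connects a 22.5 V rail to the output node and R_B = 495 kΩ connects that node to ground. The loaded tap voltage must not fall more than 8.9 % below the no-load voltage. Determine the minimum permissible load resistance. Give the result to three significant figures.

R_L(min) ≈ 2.77 MΩ

Output resistance R_th = R_A‖R_B = (599 × 495)/1094 = 271.0 kΩ.
The fractional drop is R_th/(R_th + R_L); requiring this ≤ 0.0890 gives R_L ≥ R_th(1/0.0890 − 1) = 271.0 × 10.24 = 2.77 MΩ.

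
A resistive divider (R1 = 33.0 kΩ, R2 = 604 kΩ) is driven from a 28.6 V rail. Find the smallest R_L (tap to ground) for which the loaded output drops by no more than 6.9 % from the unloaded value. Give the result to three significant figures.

R_L(min) ≈ 422 kΩ

Output resistance R_th = R1‖R2 = (33.0 × 604)/637.0 = 31.29 kΩ.
The fractional drop is R_th/(R_th + R_L); requiring this ≤ 0.0690 gives R_L ≥ R_th(1/0.0690 − 1) = 31.29 × 13.49 = 422 kΩ.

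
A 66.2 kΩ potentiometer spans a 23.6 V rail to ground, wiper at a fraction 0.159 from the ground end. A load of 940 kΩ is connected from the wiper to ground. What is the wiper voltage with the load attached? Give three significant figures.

V ≈ 3.72 V

The wiper splits the pot into (1−α)R = 55.67 kΩ above and αR = 10.53 kΩ below.
Lower section ‖ load = 10.41 kΩ.
V_wiper = 23.6 × 10.41/(55.67 + 10.41) = 3.72 V.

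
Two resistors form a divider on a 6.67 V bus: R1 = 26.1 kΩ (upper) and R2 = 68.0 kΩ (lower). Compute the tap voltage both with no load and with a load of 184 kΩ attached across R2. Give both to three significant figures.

Open-circuit: V = 6.67 × 68.0/(26.1 + 68.0) = 4.82 V.
With the load, R2 becomes R2‖R_L = 49.65 kΩ, so V = 6.67 × 49.65/75.75 = 4.37 V.

Unloaded: 4.82 V; loaded: 4.37 V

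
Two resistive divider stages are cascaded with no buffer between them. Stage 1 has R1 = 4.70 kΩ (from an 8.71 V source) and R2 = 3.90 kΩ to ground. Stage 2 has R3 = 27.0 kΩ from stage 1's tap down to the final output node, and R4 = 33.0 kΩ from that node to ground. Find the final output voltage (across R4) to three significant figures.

V_out ≈ 2.10 V

Stage 2 presents R3+R4 = 60.00 kΩ as a load on stage 1's tap.
Stage 1's lower leg becomes R2‖(R3+R4) = 3.662 kΩ, so V_mid = 8.71 × 3.662/8.362 = 3.814 V.
Stage 2 is itself unloaded: V_out = V_mid × R4/(R3+R4) = 3.814 × 33.0/60.00 = 2.10 V.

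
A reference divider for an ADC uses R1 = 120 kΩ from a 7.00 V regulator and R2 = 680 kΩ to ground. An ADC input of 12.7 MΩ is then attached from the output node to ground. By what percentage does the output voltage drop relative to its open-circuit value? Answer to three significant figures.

0.797 %

The divider's output (Thévenin) resistance is R1‖R2 = 102.0 kΩ.
Fractional drop under load = R_th/(R_th + R_L) = 102.0 / (102.0 + 12700) = 0.007968.
So the output falls by 0.797 %.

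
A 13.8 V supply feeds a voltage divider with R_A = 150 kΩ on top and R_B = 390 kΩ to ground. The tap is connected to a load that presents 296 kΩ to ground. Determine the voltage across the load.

The load sits in parallel with R_B: R_B‖R_L = (390 × 296) / (390 + 296) = 168.3 kΩ.
V_out = 13.8 × 168.3 / (150 + 168.3) = 13.8 × 168.3/318.3 = 7.30 V.
(Unloaded it would have been 9.97 V.)

V_out ≈ 7.30 V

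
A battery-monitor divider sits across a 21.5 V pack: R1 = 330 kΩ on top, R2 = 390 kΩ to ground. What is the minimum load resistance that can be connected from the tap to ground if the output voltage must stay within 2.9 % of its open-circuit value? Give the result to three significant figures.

Output resistance R_th = R1‖R2 = (330 × 390)/720.0 = 178.8 kΩ.
The fractional drop is R_th/(R_th + R_L); requiring this ≤ 0.0290 gives R_L ≥ R_th(1/0.0290 − 1) = 178.8 × 33.48 = 5.99 MΩ.

R_L(min) ≈ 5.99 MΩ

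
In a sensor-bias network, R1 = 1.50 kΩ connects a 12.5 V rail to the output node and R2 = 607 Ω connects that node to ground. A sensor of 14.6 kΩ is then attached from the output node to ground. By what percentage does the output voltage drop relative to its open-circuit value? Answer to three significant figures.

The divider's output (Thévenin) resistance is R1‖R2 = 432.1 Ω.
Fractional drop under load = R_th/(R_th + R_L) = 432.1 / (432.1 + 14600) = 0.02875.
So the output falls by 2.87 %.

2.87 %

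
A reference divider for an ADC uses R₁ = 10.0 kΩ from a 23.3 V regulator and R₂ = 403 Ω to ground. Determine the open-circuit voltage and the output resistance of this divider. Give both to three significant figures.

V_th = 0.903 V, R_th = 387 Ω

V_th is the open-circuit tap voltage: 23.3 × 403/(10000 + 403) = 0.903 V.
With the supply zeroed, R₁ and R₂ appear in parallel from the tap: R_th = R₁‖R₂ = (10000 × 403)/10400 = 387 Ω.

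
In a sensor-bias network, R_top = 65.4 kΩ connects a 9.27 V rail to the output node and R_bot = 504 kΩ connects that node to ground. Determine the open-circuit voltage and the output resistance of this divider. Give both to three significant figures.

V_th = 8.21 V, R_th = 57.9 kΩ

V_th is the open-circuit tap voltage: 9.27 × 504/(65.4 + 504) = 8.21 V.
With the supply zeroed, R_top and R_bot appear in parallel from the tap: R_th = R_top‖R_bot = (65.4 × 504)/569.4 = 57.9 kΩ.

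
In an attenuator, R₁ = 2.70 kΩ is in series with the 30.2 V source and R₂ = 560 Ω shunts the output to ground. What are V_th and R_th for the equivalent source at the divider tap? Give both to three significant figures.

V_th is the open-circuit tap voltage: 30.2 × 560/(2700 + 560) = 5.19 V.
With the supply zeroed, R₁ and R₂ appear in parallel from the tap: R_th = R₁‖R₂ = (2700 × 560)/3260 = 464 Ω.

V_th = 5.19 V, R_th = 464 Ω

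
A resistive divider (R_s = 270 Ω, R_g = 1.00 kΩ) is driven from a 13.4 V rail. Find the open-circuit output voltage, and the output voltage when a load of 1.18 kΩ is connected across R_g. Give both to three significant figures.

Open-circuit: V = 13.4 × 1000/(270 + 1000) = 10.6 V.
With the load, R_g becomes R_g‖R_L = 541.3 Ω, so V = 13.4 × 541.3/811.3 = 8.94 V.

Unloaded: 10.6 V; loaded: 8.94 V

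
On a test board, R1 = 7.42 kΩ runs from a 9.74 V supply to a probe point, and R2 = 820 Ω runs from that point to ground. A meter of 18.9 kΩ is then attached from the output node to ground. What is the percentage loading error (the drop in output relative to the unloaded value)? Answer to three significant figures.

The divider's output (Thévenin) resistance is R1‖R2 = 738.4 Ω.
Fractional drop under load = R_th/(R_th + R_L) = 738.4 / (738.4 + 18900) = 0.03760.
So the output falls by 3.76 %.

3.76 %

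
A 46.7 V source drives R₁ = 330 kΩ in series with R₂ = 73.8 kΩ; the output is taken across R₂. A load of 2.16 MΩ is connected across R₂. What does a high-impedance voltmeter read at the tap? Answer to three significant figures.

The load sits in parallel with R₂: R₂‖R_L = (73.8 × 2160) / (73.8 + 2160) = 71.36 kΩ.
V_out = 46.7 × 71.36 / (330 + 71.36) = 46.7 × 71.36/401.4 = 8.30 V.

V_out ≈ 8.30 V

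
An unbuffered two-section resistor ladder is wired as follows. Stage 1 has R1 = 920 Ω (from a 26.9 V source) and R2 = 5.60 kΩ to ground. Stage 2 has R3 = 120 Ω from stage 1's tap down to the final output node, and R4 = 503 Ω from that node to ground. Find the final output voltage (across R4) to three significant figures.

Stage 2 presents R3+R4 = 623.0 Ω as a load on stage 1's tap.
Stage 1's lower leg becomes R2‖(R3+R4) = 560.6 Ω, so V_mid = 26.9 × 560.6/1481 = 10.19 V.
Stage 2 is itself unloaded: V_out = V_mid × R4/(R3+R4) = 10.19 × 503/623.0 = 8.22 V.

V_out ≈ 8.22 V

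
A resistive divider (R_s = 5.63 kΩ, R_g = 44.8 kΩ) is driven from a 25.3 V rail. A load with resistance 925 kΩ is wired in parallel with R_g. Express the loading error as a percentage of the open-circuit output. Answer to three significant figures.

0.538 %

The divider's output (Thévenin) resistance is R_s‖R_g = 5.001 kΩ.
Fractional drop under load = R_th/(R_th + R_L) = 5.001 / (5.001 + 925) = 0.005378.
So the output falls by 0.538 %.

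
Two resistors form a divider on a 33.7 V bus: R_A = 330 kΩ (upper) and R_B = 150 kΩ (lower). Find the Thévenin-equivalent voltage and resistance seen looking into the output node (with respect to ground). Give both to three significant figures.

V_th is the open-circuit tap voltage: 33.7 × 150/(330 + 150) = 10.5 V.
With the supply zeroed, R_A and R_B appear in parallel from the tap: R_th = R_A‖R_B = (330 × 150)/480.0 = 103 kΩ.

V_th = 10.5 V, R_th = 103 kΩ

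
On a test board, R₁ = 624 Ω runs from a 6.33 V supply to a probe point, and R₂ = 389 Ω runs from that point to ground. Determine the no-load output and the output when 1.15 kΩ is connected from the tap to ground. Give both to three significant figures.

Open-circuit: V = 6.33 × 389/(624 + 389) = 2.43 V.
With the load, R₂ becomes R₂‖R_L = 290.7 Ω, so V = 6.33 × 290.7/914.7 = 2.01 V.

Unloaded: 2.43 V; loaded: 2.01 V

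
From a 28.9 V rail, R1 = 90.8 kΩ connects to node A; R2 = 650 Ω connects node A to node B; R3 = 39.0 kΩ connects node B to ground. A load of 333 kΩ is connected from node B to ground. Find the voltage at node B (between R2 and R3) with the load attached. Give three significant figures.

V ≈ 7.98 V

At node B, R3 is in parallel with the load: R3‖R_L = 34910 Ω.
Below node A the resistance is R2 + (R3‖R_L) = 35560 Ω, so V_A = 28.9 × 35560/126400 = 8.133 V.
Then V_B = V_A × (R3‖R_L)/(R2 + R3‖R_L) = 8.133 × 34910/35560 = 7.98 V.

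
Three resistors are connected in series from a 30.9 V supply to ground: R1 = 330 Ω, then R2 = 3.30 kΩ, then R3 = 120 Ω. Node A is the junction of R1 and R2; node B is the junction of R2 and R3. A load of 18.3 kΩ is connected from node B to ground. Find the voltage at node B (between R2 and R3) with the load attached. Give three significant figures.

At node B, R3 is in parallel with the load: R3‖R_L = 119.2 Ω.
Below node A the resistance is R2 + (R3‖R_L) = 3419 Ω, so V_A = 30.9 × 3419/3749 = 28.18 V.
Then V_B = V_A × (R3‖R_L)/(R2 + R3‖R_L) = 28.18 × 119.2/3419 = 0.983 V.

V ≈ 0.983 V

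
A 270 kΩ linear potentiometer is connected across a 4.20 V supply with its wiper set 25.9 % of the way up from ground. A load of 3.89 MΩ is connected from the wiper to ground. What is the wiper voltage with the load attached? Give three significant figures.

V ≈ 1.07 V

The wiper splits the pot into (1−α)R = 200.1 kΩ above and αR = 69.93 kΩ below.
Lower section ‖ load = 68.70 kΩ.
V_wiper = 4.20 × 68.70/(200.1 + 68.70) = 1.07 V.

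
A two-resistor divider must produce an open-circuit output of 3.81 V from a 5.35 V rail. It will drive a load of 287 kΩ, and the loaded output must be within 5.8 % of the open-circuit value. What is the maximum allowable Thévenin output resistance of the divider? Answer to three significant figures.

Loading drop = R_th/(R_th + R_L) ≤ 0.0580, so R_th ≤ R_L · ε/(1−ε) = 287 kΩ × 0.0580/0.9420 = 17.7 kΩ.

R_th ≤ 17.7 kΩ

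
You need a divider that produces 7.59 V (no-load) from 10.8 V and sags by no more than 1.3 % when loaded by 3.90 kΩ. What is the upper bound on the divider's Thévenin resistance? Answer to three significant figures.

Loading drop = R_th/(R_th + R_L) ≤ 0.0130, so R_th ≤ R_L · ε/(1−ε) = 3.90 kΩ × 0.0130/0.9870 = 51.4 Ω.
(Any R1, R2 with R2/(R1+R2) = 0.703 and R1‖R2 ≤ 51.4 Ω will meet the spec.)

R_th ≤ 51.4 Ω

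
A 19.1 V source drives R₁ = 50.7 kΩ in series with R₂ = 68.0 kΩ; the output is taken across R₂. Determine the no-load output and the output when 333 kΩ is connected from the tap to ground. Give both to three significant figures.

Unloaded: 10.9 V; loaded: 10.1 V

Open-circuit: V = 19.1 × 68.0/(50.7 + 68.0) = 10.9 V.
With the load, R₂ becomes R₂‖R_L = 56.47 kΩ, so V = 19.1 × 56.47/107.2 = 10.1 V.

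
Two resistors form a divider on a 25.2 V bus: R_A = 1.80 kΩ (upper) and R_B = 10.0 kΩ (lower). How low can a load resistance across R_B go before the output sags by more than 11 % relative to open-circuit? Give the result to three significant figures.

R_L(min) ≈ 12.3 kΩ

Output resistance R_th = R_A‖R_B = (1.80 × 10.0)/11.80 = 1.525 kΩ.
The fractional drop is R_th/(R_th + R_L); requiring this ≤ 0.110 gives R_L ≥ R_th(1/0.110 − 1) = 1.525 × 8.091 = 12.3 kΩ.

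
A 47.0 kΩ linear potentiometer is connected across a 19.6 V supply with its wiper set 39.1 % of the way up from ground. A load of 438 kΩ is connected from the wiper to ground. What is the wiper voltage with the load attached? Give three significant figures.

The wiper splits the pot into (1−α)R = 28.62 kΩ above and αR = 18.38 kΩ below.
Lower section ‖ load = 17.64 kΩ.
V_wiper = 19.6 × 17.64/(28.62 + 17.64) = 7.47 V.

V ≈ 7.47 V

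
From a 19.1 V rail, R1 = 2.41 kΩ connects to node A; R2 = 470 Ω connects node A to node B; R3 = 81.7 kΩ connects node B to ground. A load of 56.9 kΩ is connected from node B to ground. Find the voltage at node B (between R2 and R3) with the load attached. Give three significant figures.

At node B, R3 is in parallel with the load: R3‖R_L = 33540 Ω.
Below node A the resistance is R2 + (R3‖R_L) = 34010 Ω, so V_A = 19.1 × 34010/36420 = 17.84 V.
Then V_B = V_A × (R3‖R_L)/(R2 + R3‖R_L) = 17.84 × 33540/34010 = 17.6 V.

V ≈ 17.6 V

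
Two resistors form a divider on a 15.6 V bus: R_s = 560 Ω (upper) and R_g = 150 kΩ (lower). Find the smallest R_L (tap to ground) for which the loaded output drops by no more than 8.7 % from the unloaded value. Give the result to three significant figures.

R_L(min) ≈ 5.85 kΩ

Output resistance R_th = R_s‖R_g = (560 × 150000)/150600 = 557.9 Ω.
The fractional drop is R_th/(R_th + R_L); requiring this ≤ 0.0870 gives R_L ≥ R_th(1/0.0870 − 1) = 557.9 × 10.49 = 5.85 kΩ.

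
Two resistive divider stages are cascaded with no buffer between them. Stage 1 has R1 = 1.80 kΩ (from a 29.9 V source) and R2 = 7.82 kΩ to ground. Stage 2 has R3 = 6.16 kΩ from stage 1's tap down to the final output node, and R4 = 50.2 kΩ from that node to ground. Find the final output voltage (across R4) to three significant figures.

Stage 2 presents R3+R4 = 56.36 kΩ as a load on stage 1's tap.
Stage 1's lower leg becomes R2‖(R3+R4) = 6.867 kΩ, so V_mid = 29.9 × 6.867/8.667 = 23.69 V.
Stage 2 is itself unloaded: V_out = V_mid × R4/(R3+R4) = 23.69 × 50.2/56.36 = 21.1 V.

V_out ≈ 21.1 V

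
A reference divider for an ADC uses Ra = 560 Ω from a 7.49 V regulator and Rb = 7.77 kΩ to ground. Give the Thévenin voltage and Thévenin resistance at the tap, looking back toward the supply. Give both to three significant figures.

V_th = 6.99 V, R_th = 522 Ω

V_th is the open-circuit tap voltage: 7.49 × 7770/(560 + 7770) = 6.99 V.
With the supply zeroed, Ra and Rb appear in parallel from the tap: R_th = Ra‖Rb = (560 × 7770)/8330 = 522 Ω.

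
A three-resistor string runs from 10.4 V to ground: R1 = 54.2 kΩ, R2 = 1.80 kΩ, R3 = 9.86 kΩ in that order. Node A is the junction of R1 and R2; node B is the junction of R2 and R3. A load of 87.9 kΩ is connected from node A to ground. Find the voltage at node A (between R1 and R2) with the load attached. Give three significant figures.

V ≈ 1.66 V

Below node A the series string R2+R3 = 11.66 kΩ sits in parallel with the 87.9 kΩ load: 10.29 kΩ.
V_A = 10.4 × 10.29/(54.2 + 10.29) = 1.66 V.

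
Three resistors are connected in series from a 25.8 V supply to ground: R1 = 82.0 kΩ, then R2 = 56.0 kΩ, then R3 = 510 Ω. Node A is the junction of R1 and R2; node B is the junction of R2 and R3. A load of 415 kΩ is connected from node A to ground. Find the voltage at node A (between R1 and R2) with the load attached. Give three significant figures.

Below node A the series string R2+R3 = 56510 Ω sits in parallel with the 415000 Ω load: 49740 Ω.
V_A = 25.8 × 49740/(82000 + 49740) = 9.74 V.

V ≈ 9.74 V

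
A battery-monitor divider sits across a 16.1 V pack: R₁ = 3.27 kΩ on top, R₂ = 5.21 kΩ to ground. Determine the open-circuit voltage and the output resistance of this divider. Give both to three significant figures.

V_th is the open-circuit tap voltage: 16.1 × 5.21/(3.27 + 5.21) = 9.89 V.
With the supply zeroed, R₁ and R₂ appear in parallel from the tap: R_th = R₁‖R₂ = (3.27 × 5.21)/8.480 = 2.01 kΩ.

V_th = 9.89 V, R_th = 2.01 kΩ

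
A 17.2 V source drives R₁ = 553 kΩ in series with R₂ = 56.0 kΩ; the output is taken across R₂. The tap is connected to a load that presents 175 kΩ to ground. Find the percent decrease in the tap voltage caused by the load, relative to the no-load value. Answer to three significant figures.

The divider's output (Thévenin) resistance is R₁‖R₂ = 50.85 kΩ.
Fractional drop under load = R_th/(R_th + R_L) = 50.85 / (50.85 + 175) = 0.2252.
So the output falls by 22.5 %.

22.5 %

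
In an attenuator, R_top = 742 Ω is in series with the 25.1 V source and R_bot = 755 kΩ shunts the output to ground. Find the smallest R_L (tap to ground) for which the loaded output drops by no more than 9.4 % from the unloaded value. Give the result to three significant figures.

Output resistance R_th = R_top‖R_bot = (742 × 755000)/755700 = 741.3 Ω.
The fractional drop is R_th/(R_th + R_L); requiring this ≤ 0.0940 gives R_L ≥ R_th(1/0.0940 − 1) = 741.3 × 9.638 = 7.14 kΩ.

R_L(min) ≈ 7.14 kΩ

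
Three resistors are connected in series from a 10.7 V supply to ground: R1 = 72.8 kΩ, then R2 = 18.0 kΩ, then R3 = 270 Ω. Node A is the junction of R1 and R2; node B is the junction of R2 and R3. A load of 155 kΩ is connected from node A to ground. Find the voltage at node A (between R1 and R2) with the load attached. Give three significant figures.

Below node A the series string R2+R3 = 18270 Ω sits in parallel with the 155000 Ω load: 16340 Ω.
V_A = 10.7 × 16340/(72800 + 16340) = 1.96 V.

V ≈ 1.96 V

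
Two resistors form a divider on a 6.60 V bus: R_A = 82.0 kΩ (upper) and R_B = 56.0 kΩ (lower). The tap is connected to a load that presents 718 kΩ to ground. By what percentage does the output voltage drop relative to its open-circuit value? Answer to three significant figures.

4.43 %

The divider's output (Thévenin) resistance is R_A‖R_B = 33.28 kΩ.
Fractional drop under load = R_th/(R_th + R_L) = 33.28 / (33.28 + 718) = 0.04429.
So the output falls by 4.43 %.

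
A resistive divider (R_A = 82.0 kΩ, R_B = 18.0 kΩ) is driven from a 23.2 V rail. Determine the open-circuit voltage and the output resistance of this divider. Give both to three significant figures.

V_th is the open-circuit tap voltage: 23.2 × 18.0/(82.0 + 18.0) = 4.18 V.
With the supply zeroed, R_A and R_B appear in parallel from the tap: R_th = R_A‖R_B = (82.0 × 18.0)/100.0 = 14.8 kΩ.

V_th = 4.18 V, R_th = 14.8 kΩ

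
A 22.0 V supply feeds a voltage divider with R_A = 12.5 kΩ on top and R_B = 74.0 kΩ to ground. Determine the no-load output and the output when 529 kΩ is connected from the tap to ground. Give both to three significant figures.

Unloaded: 18.8 V; loaded: 18.4 V

Open-circuit: V = 22.0 × 74.0/(12.5 + 74.0) = 18.8 V.
With the load, R_B becomes R_B‖R_L = 64.92 kΩ, so V = 22.0 × 64.92/77.42 = 18.4 V.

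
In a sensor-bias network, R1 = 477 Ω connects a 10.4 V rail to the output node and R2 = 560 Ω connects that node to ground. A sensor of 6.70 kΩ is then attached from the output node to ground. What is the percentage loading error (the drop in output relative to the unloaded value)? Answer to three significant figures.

3.70 %

The divider's output (Thévenin) resistance is R1‖R2 = 257.6 Ω.
Fractional drop under load = R_th/(R_th + R_L) = 257.6 / (257.6 + 6700) = 0.03702.
So the output falls by 3.70 %.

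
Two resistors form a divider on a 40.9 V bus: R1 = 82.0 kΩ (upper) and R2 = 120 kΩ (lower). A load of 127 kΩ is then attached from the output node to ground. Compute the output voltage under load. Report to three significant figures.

V_out ≈ 17.6 V

The load sits in parallel with R2: R2‖R_L = (120 × 127) / (120 + 127) = 61.70 kΩ.
V_out = 40.9 × 61.70 / (82.0 + 61.70) = 40.9 × 61.70/143.7 = 17.6 V.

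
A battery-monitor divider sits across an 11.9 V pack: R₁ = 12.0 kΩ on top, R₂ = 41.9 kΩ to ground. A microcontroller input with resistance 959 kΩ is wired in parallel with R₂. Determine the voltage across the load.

The load sits in parallel with R₂: R₂‖R_L = (41.9 × 959) / (41.9 + 959) = 40.15 kΩ.
V_out = 11.9 × 40.15 / (12.0 + 40.15) = 11.9 × 40.15/52.15 = 9.16 V.

V_out ≈ 9.16 V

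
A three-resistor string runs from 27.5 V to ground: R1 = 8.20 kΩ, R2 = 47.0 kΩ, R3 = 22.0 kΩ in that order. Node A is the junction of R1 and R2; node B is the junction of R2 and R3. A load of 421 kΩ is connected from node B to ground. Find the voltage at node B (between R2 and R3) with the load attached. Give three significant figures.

At node B, R3 is in parallel with the load: R3‖R_L = 20.91 kΩ.
Below node A the resistance is R2 + (R3‖R_L) = 67.91 kΩ, so V_A = 27.5 × 67.91/76.11 = 24.54 V.
Then V_B = V_A × (R3‖R_L)/(R2 + R3‖R_L) = 24.54 × 20.91/67.91 = 7.55 V.

V ≈ 7.55 V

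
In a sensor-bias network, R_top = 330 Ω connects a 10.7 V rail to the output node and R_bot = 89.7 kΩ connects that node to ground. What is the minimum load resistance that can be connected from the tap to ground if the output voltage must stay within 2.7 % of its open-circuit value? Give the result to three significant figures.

R_L(min) ≈ 11.8 kΩ

Output resistance R_th = R_top‖R_bot = (330 × 89700)/90030 = 328.8 Ω.
The fractional drop is R_th/(R_th + R_L); requiring this ≤ 0.0270 gives R_L ≥ R_th(1/0.0270 − 1) = 328.8 × 36.04 = 11.8 kΩ.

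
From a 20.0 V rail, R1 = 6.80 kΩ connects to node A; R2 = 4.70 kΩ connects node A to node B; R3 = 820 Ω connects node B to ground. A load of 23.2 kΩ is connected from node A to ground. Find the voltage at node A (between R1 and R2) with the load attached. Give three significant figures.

Below node A the series string R2+R3 = 5520 Ω sits in parallel with the 23200 Ω load: 4459 Ω.
V_A = 20.0 × 4459/(6800 + 4459) = 7.92 V.

V ≈ 7.92 V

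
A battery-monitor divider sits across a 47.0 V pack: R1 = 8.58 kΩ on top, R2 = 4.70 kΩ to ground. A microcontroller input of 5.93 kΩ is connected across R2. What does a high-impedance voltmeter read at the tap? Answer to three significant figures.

V_out ≈ 11.0 V

The load sits in parallel with R2: R2‖R_L = (4.70 × 5.93) / (4.70 + 5.93) = 2.622 kΩ.
V_out = 47.0 × 2.622 / (8.58 + 2.622) = 47.0 × 2.622/11.20 = 11.0 V.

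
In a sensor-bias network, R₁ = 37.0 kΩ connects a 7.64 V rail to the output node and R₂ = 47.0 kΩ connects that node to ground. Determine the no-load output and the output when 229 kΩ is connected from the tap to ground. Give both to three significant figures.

Open-circuit: V = 7.64 × 47.0/(37.0 + 47.0) = 4.27 V.
With the load, R₂ becomes R₂‖R_L = 39.00 kΩ, so V = 7.64 × 39.00/76.00 = 3.92 V.

Unloaded: 4.27 V; loaded: 3.92 V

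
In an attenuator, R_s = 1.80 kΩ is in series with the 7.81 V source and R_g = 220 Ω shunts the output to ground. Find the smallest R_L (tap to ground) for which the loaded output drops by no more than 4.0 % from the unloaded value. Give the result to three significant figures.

Output resistance R_th = R_s‖R_g = (1800 × 220)/2020 = 196.0 Ω.
The fractional drop is R_th/(R_th + R_L); requiring this ≤ 0.0400 gives R_L ≥ R_th(1/0.0400 − 1) = 196.0 × 24.00 = 4.70 kΩ.

R_L(min) ≈ 4.70 kΩ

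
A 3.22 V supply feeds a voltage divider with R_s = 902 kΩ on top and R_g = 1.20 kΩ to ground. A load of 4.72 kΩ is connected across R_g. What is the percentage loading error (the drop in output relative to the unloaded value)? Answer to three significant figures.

20.2 %

The divider's output (Thévenin) resistance is R_s‖R_g = 1.198 kΩ.
Fractional drop under load = R_th/(R_th + R_L) = 1.198 / (1.198 + 4.72) = 0.2025.
So the output falls by 20.2 %.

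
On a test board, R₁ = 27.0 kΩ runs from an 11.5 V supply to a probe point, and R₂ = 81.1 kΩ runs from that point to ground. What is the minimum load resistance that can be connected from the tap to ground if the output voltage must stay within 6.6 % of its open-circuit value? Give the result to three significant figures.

R_L(min) ≈ 287 kΩ

Output resistance R_th = R₁‖R₂ = (27.0 × 81.1)/108.1 = 20.26 kΩ.
The fractional drop is R_th/(R_th + R_L); requiring this ≤ 0.0660 gives R_L ≥ R_th(1/0.0660 − 1) = 20.26 × 14.15 = 287 kΩ.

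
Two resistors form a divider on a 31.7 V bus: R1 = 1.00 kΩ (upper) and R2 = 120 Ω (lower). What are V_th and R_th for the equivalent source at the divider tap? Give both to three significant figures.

V_th is the open-circuit tap voltage: 31.7 × 120/(1000 + 120) = 3.40 V.
With the supply zeroed, R1 and R2 appear in parallel from the tap: R_th = R1‖R2 = (1000 × 120)/1120 = 107 Ω.

V_th = 3.40 V, R_th = 107 Ω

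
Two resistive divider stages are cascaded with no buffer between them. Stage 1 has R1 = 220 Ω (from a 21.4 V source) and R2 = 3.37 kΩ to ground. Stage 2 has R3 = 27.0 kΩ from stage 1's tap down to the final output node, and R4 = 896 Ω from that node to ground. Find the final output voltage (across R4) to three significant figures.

Stage 2 presents R3+R4 = 27900 Ω as a load on stage 1's tap.
Stage 1's lower leg becomes R2‖(R3+R4) = 3007 Ω, so V_mid = 21.4 × 3007/3227 = 19.94 V.
Stage 2 is itself unloaded: V_out = V_mid × R4/(R3+R4) = 19.94 × 896/27900 = 0.640 V.

V_out ≈ 0.640 V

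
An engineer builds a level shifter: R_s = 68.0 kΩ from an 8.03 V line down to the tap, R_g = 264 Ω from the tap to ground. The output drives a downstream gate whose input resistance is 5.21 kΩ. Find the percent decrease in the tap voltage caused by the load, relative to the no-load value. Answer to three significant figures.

The divider's output (Thévenin) resistance is R_s‖R_g = 263.0 Ω.
Fractional drop under load = R_th/(R_th + R_L) = 263.0 / (263.0 + 5210) = 0.04805.
So the output falls by 4.81 %.

4.81 %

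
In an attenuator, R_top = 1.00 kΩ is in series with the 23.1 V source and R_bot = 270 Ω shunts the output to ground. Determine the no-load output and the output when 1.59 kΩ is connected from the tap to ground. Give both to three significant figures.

Open-circuit: V = 23.1 × 270/(1000 + 270) = 4.91 V.
With the load, R_bot becomes R_bot‖R_L = 230.8 Ω, so V = 23.1 × 230.8/1231 = 4.33 V.

Unloaded: 4.91 V; loaded: 4.33 V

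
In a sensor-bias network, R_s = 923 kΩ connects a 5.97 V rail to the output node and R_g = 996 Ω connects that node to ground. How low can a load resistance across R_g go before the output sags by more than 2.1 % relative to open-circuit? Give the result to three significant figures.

R_L(min) ≈ 46.4 kΩ

Output resistance R_th = R_s‖R_g = (923000 × 996)/924000 = 994.9 Ω.
The fractional drop is R_th/(R_th + R_L); requiring this ≤ 0.0210 gives R_L ≥ R_th(1/0.0210 − 1) = 994.9 × 46.62 = 46.4 kΩ.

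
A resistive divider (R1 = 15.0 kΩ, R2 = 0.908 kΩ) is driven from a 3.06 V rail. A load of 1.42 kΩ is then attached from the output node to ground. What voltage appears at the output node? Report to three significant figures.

The load sits in parallel with R2: R2‖R_L = (908 × 1420) / (908 + 1420) = 553.8 Ω.
V_out = 3.06 × 553.8 / (15000 + 553.8) = 3.06 × 553.8/15550 = 0.109 V.
(Unloaded it would have been 0.175 V.)

V_out ≈ 0.109 V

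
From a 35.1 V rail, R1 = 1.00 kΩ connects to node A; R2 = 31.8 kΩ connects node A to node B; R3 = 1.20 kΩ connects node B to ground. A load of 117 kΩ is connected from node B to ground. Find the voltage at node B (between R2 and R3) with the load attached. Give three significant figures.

V ≈ 1.23 V

At node B, R3 is in parallel with the load: R3‖R_L = 1.188 kΩ.
Below node A the resistance is R2 + (R3‖R_L) = 32.99 kΩ, so V_A = 35.1 × 32.99/33.99 = 34.07 V.
Then V_B = V_A × (R3‖R_L)/(R2 + R3‖R_L) = 34.07 × 1.188/32.99 = 1.23 V.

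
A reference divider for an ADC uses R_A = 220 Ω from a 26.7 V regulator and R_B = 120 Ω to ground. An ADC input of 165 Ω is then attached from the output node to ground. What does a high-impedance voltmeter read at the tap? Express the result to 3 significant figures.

The load sits in parallel with R_B: R_B‖R_L = (120 × 165) / (120 + 165) = 69.47 Ω.
V_out = 26.7 × 69.47 / (220 + 69.47) = 26.7 × 69.47/289.5 = 6.41 V.
(Unloaded it would have been 9.42 V.)

V_out ≈ 6.41 V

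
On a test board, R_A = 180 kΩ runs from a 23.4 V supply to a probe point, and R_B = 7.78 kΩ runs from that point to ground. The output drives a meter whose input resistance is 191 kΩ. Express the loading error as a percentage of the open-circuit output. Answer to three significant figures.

3.76 %

The divider's output (Thévenin) resistance is R_A‖R_B = 7.458 kΩ.
Fractional drop under load = R_th/(R_th + R_L) = 7.458 / (7.458 + 191) = 0.03758.
So the output falls by 3.76 %.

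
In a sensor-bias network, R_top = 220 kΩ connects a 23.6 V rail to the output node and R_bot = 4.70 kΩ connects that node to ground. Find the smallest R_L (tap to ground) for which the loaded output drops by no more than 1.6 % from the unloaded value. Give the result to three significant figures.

Output resistance R_th = R_top‖R_bot = (220 × 4.70)/224.7 = 4.602 kΩ.
The fractional drop is R_th/(R_th + R_L); requiring this ≤ 0.0160 gives R_L ≥ R_th(1/0.0160 − 1) = 4.602 × 61.50 = 283 kΩ.

R_L(min) ≈ 283 kΩ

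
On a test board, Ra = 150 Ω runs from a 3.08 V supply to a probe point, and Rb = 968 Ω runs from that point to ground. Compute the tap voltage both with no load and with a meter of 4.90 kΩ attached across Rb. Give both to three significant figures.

Open-circuit: V = 3.08 × 968/(150 + 968) = 2.67 V.
With the load, Rb becomes Rb‖R_L = 808.3 Ω, so V = 3.08 × 808.3/958.3 = 2.60 V.

Unloaded: 2.67 V; loaded: 2.60 V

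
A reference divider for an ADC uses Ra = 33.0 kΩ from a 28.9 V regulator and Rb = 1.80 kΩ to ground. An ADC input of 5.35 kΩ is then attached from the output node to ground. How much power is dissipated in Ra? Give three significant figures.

P ≈ 23.4 mW

Total resistance from the source is Ra + (Rb‖R_L) = 34.35 kΩ, so I = 28.9/34.35 kΩ = 0.8414 mA.
P = I²·Ra = (0.8414 mA)² × 33.0 kΩ = 23.4 mW.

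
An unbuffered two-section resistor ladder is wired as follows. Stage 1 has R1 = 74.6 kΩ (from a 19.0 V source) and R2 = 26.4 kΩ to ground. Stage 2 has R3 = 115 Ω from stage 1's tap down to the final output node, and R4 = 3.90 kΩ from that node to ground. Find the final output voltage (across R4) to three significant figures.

Stage 2 presents R3+R4 = 4015 Ω as a load on stage 1's tap.
Stage 1's lower leg becomes R2‖(R3+R4) = 3485 Ω, so V_mid = 19.0 × 3485/78080 = 0.8480 V.
Stage 2 is itself unloaded: V_out = V_mid × R4/(R3+R4) = 0.8480 × 3900/4015 = 0.824 V.

V_out ≈ 0.824 V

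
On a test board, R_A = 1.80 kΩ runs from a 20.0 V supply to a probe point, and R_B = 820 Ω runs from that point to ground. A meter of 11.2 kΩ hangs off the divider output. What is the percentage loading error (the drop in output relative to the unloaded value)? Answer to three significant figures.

4.79 %

The divider's output (Thévenin) resistance is R_A‖R_B = 563.4 Ω.
Fractional drop under load = R_th/(R_th + R_L) = 563.4 / (563.4 + 11200) = 0.04789.
So the output falls by 4.79 %.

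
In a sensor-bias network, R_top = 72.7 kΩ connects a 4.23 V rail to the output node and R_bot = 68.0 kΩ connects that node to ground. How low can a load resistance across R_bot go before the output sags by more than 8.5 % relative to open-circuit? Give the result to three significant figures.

R_L(min) ≈ 378 kΩ

Output resistance R_th = R_top‖R_bot = (72.7 × 68.0)/140.7 = 35.14 kΩ.
The fractional drop is R_th/(R_th + R_L); requiring this ≤ 0.0850 gives R_L ≥ R_th(1/0.0850 − 1) = 35.14 × 10.76 = 378 kΩ.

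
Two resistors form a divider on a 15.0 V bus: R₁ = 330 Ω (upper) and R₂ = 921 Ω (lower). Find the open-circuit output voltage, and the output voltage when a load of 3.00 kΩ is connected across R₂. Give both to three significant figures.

Unloaded: 11.0 V; loaded: 10.2 V

Open-circuit: V = 15.0 × 921/(330 + 921) = 11.0 V.
With the load, R₂ becomes R₂‖R_L = 704.7 Ω, so V = 15.0 × 704.7/1035 = 10.2 V.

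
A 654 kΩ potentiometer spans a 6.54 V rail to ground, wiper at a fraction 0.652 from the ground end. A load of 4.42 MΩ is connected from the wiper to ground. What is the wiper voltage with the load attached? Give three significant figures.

V ≈ 4.13 V

The wiper splits the pot into (1−α)R = 227.6 kΩ above and αR = 426.4 kΩ below.
Lower section ‖ load = 388.9 kΩ.
V_wiper = 6.54 × 388.9/(227.6 + 388.9) = 4.13 V.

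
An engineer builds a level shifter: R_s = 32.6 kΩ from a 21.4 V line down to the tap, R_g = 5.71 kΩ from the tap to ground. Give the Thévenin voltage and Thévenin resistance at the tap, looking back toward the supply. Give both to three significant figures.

V_th is the open-circuit tap voltage: 21.4 × 5.71/(32.6 + 5.71) = 3.19 V.
With the supply zeroed, R_s and R_g appear in parallel from the tap: R_th = R_s‖R_g = (32.6 × 5.71)/38.31 = 4.86 kΩ.

V_th = 3.19 V, R_th = 4.86 kΩ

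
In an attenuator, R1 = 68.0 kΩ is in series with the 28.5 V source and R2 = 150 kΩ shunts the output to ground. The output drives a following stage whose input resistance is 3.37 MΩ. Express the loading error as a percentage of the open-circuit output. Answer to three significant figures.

1.37 %

The divider's output (Thévenin) resistance is R1‖R2 = 46.79 kΩ.
Fractional drop under load = R_th/(R_th + R_L) = 46.79 / (46.79 + 3370) = 0.01369.
So the output falls by 1.37 %.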